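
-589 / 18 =-32.72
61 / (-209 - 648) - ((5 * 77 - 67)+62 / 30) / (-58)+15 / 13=63981881 / 9692670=6.60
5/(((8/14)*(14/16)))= 10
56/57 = 0.98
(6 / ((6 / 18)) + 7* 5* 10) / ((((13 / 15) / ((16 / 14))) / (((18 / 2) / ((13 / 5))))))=1987200 / 1183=1679.80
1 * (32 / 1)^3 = 32768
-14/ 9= -1.56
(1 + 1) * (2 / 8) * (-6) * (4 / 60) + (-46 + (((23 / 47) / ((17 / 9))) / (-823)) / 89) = -13519126578 / 292621765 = -46.20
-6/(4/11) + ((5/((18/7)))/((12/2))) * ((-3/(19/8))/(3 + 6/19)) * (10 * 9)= -497/18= -27.61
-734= -734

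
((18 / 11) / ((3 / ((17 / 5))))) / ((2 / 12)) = 612 / 55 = 11.13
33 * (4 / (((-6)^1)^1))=-22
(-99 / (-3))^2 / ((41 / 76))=82764 / 41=2018.63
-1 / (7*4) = -1 / 28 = -0.04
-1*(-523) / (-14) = -523 / 14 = -37.36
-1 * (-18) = 18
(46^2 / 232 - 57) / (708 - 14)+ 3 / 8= 24635 / 80504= 0.31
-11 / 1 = -11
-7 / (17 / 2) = -14 / 17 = -0.82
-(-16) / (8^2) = 1 / 4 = 0.25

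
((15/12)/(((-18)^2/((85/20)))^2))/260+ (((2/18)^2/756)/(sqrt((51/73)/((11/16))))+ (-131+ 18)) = -39477694175/349360128+ sqrt(40953)/12492144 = -113.00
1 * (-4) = -4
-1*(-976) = 976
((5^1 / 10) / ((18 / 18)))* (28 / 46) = 7 / 23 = 0.30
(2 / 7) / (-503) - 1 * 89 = -313371 / 3521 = -89.00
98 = 98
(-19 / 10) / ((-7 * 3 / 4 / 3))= 38 / 35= 1.09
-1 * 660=-660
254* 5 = 1270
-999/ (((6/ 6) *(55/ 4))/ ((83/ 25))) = -331668/ 1375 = -241.21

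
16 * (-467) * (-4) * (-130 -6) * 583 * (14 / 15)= -33176636416 / 15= -2211775761.07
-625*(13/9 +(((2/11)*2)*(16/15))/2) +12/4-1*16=-102662/99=-1036.99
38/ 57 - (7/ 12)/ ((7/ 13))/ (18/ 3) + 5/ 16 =0.80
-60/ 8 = -7.50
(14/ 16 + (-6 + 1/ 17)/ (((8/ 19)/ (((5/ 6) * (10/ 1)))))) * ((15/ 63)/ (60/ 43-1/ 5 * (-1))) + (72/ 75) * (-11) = -1027791643/ 36735300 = -27.98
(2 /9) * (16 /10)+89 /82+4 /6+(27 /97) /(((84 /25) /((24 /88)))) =117418201 /55121220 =2.13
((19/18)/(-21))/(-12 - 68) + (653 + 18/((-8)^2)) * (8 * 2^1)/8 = 39510469/30240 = 1306.56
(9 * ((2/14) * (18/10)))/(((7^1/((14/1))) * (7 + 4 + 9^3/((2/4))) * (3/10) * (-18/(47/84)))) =-47/143962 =-0.00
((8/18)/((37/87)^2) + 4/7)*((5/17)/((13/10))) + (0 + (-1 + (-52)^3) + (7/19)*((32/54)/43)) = -6568868530691617/46717498737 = -140608.31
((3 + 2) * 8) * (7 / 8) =35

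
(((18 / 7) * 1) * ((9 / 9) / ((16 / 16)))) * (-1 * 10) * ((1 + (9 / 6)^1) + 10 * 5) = -1350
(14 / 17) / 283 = 14 / 4811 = 0.00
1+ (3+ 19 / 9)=55 / 9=6.11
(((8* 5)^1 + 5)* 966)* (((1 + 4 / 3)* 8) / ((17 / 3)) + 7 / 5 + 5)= 7163856 / 17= 421403.29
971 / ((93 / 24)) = 7768 / 31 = 250.58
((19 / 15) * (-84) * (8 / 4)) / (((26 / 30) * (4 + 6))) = -1596 / 65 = -24.55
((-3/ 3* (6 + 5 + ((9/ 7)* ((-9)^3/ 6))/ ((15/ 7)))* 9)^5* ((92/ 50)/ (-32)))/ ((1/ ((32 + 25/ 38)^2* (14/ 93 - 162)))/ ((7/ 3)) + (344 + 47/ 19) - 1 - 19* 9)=-31710405516982408638664260501609/ 1793073468532720000000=-17684944913.57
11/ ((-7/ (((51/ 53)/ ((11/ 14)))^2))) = -2.36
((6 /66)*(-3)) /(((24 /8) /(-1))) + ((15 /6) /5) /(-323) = 635 /7106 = 0.09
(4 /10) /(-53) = -0.01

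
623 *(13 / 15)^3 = 1368731 / 3375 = 405.55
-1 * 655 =-655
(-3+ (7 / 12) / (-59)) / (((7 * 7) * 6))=-2131 / 208152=-0.01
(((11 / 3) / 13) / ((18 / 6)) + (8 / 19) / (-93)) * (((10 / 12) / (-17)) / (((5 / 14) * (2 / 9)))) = -43169 / 781014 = -0.06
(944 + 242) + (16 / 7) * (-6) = 8206 / 7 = 1172.29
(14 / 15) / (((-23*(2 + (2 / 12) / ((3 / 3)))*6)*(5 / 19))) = -0.01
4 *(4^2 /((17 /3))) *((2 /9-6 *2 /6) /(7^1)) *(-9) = 3072 /119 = 25.82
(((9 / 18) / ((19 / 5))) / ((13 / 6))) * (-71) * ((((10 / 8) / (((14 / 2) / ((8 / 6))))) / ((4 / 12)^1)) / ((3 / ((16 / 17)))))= -28400 / 29393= -0.97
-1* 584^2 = -341056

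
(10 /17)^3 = 1000 /4913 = 0.20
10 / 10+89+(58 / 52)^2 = 61681 / 676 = 91.24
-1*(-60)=60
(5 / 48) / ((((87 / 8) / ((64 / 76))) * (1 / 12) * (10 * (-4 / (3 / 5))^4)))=27 / 5510000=0.00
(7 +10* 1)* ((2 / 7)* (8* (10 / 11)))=2720 / 77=35.32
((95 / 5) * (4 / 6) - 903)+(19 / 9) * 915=3124 / 3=1041.33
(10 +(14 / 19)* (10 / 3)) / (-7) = -710 / 399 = -1.78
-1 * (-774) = 774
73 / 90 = 0.81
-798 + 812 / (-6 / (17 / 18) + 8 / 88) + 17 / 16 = -17360925 / 18736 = -926.61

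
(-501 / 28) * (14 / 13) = -501 / 26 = -19.27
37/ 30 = 1.23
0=0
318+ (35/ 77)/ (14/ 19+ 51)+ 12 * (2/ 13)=44961689/ 140569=319.85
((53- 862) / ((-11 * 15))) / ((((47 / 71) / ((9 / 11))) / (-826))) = -142333842 / 28435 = -5005.59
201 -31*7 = -16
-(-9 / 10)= 9 / 10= 0.90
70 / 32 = 2.19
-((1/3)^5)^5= -1/847288609443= -0.00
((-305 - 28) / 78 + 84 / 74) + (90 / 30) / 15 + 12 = 43607 / 4810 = 9.07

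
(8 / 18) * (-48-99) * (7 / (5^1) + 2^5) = -32732 / 15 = -2182.13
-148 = -148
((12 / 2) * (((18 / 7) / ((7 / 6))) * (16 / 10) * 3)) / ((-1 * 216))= -72 / 245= -0.29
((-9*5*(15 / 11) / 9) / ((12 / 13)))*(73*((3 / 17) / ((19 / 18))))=-640575 / 7106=-90.15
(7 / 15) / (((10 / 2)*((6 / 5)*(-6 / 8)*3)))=-14 / 405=-0.03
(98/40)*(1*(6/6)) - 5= -51/20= -2.55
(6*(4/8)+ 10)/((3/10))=130/3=43.33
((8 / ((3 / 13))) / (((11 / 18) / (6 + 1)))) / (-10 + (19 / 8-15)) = -17.55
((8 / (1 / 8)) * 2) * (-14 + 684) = 85760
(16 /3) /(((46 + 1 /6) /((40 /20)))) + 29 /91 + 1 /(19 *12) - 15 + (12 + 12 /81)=-118849937 /51724764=-2.30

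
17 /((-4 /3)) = -51 /4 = -12.75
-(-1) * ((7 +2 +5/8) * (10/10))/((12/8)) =77/12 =6.42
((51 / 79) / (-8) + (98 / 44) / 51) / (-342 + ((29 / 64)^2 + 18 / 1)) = 6721024 / 58778649897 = 0.00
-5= -5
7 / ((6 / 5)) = 35 / 6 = 5.83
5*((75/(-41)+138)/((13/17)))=474555/533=890.35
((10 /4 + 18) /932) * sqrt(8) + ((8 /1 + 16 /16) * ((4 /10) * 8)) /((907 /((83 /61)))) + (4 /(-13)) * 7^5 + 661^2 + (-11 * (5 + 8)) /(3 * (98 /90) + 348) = 41 * sqrt(2) /932 + 743733913718304 /1722606145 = 431749.31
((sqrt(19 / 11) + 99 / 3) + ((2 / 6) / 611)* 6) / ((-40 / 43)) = -173419 / 4888 - 43* sqrt(209) / 440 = -36.89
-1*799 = -799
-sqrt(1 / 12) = -sqrt(3) / 6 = -0.29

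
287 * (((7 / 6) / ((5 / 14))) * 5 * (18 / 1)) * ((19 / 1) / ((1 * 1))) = 1603182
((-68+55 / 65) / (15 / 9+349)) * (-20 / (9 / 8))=11640 / 3419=3.40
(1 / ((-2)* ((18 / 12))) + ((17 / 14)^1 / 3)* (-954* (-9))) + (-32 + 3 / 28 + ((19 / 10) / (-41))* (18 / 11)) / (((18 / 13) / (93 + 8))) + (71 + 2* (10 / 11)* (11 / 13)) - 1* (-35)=18476614693 / 14774760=1250.55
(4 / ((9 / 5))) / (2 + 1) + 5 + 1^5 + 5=317 / 27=11.74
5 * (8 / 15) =8 / 3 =2.67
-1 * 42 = -42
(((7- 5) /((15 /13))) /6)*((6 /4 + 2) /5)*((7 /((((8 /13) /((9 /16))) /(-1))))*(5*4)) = -8281 /320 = -25.88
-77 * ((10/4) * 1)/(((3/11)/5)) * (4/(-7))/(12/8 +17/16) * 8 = 774400/123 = 6295.93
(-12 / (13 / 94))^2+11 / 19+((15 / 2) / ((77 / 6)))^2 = 143352854270 / 19038019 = 7529.82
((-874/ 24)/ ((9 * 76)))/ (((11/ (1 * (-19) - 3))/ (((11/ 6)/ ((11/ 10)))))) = 115/ 648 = 0.18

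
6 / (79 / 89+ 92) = 534 / 8267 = 0.06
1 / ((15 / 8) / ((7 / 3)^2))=2.90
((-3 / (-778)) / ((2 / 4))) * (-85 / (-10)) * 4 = 102 / 389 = 0.26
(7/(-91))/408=-1/5304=-0.00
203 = 203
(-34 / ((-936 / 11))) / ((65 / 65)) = 187 / 468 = 0.40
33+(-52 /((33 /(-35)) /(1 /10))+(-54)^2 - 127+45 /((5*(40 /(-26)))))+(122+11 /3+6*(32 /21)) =4552971 /1540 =2956.47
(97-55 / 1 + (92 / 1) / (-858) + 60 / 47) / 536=108803 / 1350921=0.08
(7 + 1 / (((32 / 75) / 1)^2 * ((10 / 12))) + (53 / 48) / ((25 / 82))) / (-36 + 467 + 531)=0.02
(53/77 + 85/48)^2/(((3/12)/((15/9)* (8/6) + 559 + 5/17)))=887147941619/65313864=13582.84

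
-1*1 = -1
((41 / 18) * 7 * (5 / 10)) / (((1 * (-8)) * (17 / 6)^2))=-287 / 2312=-0.12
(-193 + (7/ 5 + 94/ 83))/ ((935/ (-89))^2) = -1.73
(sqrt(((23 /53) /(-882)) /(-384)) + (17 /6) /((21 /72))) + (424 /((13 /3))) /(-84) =8.55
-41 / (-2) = 41 / 2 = 20.50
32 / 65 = 0.49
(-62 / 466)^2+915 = 49675396 / 54289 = 915.02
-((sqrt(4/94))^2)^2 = -4/2209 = -0.00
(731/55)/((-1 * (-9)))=731/495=1.48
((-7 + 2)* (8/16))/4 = -5/8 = -0.62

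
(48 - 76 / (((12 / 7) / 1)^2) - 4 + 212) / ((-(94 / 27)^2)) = -671085 / 35344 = -18.99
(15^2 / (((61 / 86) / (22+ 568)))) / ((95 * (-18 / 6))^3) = -10148 / 1255197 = -0.01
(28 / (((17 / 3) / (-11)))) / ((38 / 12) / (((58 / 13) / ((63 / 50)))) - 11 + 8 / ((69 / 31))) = 52826400 / 6328607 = 8.35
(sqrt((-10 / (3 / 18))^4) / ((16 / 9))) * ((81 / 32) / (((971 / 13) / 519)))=1106676675 / 31072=35616.53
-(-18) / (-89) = -18 / 89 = -0.20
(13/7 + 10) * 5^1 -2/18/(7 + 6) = 48548/819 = 59.28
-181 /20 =-9.05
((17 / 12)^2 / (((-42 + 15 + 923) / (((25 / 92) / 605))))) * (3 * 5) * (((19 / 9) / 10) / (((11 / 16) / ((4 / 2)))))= 27455 / 2962358784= 0.00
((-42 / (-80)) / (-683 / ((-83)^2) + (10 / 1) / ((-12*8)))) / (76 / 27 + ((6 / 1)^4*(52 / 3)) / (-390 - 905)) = 82027323 / 461616118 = 0.18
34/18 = 1.89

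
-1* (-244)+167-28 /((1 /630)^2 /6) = -66678789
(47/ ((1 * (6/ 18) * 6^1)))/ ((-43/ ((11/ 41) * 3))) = -1551/ 3526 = -0.44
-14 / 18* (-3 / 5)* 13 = 91 / 15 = 6.07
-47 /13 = -3.62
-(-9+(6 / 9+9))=-2 / 3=-0.67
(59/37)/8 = 59/296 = 0.20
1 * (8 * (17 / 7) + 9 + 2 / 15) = 2999 / 105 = 28.56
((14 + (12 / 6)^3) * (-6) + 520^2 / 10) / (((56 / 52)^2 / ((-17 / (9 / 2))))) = -87649.30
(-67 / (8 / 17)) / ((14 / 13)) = -14807 / 112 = -132.21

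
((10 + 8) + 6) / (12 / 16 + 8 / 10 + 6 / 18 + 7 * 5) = 1440 / 2213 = 0.65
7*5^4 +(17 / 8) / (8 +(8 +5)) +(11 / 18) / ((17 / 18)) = 4375.75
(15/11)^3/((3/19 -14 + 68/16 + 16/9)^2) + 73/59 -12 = -10.72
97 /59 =1.64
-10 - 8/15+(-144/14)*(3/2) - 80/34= -50542/1785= -28.31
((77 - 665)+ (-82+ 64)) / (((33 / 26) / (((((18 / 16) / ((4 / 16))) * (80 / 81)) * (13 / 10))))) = -273104 / 99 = -2758.63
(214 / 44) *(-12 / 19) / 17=-642 / 3553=-0.18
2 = 2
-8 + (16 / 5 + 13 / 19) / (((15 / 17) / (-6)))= -16346 / 475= -34.41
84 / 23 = 3.65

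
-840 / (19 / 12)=-10080 / 19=-530.53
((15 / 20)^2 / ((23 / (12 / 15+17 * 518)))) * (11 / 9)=242187 / 920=263.25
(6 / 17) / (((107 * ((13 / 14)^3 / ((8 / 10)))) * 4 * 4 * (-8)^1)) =-1029 / 39963430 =-0.00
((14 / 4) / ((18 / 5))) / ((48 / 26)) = 455 / 864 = 0.53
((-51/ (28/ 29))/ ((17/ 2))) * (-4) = 174/ 7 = 24.86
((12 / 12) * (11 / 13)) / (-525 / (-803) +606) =8833 / 6332859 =0.00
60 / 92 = 15 / 23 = 0.65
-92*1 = -92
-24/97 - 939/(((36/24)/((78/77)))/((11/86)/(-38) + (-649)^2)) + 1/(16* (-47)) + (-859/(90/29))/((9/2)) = -267096195.05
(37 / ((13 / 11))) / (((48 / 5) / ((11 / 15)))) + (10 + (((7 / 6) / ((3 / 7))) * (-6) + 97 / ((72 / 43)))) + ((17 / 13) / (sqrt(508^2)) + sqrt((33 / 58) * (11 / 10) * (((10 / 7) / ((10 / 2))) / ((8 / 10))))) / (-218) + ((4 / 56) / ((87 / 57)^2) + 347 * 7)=126266738463587 / 50852094384- 11 * sqrt(1218) / 177016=2483.02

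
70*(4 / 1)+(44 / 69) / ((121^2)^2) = 376492143724 / 1344614799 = 280.00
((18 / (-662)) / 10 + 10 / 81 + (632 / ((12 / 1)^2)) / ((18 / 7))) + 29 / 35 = 1993955 / 750708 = 2.66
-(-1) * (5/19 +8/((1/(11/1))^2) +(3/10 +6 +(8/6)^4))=15047167/15390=977.72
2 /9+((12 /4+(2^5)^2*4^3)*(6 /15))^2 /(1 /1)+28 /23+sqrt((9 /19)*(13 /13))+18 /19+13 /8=3*sqrt(19) /19+540596896886801 /786600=687257688.06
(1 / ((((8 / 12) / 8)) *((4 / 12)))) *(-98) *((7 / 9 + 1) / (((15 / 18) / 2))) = -75264 / 5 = -15052.80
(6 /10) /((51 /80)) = 16 /17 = 0.94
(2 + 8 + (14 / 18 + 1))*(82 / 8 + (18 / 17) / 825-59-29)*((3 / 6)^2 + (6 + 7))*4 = -4084007909 / 84150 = -48532.48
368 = 368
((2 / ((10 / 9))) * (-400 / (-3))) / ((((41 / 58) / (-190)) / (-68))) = 179846400 / 41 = 4386497.56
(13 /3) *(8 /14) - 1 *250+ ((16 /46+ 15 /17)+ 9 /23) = -2019104 /8211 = -245.90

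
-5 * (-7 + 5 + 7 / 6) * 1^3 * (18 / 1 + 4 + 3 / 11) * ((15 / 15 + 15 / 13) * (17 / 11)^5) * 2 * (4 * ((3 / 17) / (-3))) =-57295406000 / 69090879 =-829.28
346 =346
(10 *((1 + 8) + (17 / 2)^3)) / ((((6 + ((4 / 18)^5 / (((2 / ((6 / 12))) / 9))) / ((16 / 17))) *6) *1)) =54510975 / 314996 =173.05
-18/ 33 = -0.55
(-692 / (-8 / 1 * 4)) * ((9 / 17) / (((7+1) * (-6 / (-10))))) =2595 / 1088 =2.39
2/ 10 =1/ 5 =0.20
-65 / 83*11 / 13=-55 / 83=-0.66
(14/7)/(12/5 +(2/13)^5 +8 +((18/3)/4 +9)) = 7425860/77600557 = 0.10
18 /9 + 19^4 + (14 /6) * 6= 130337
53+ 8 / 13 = 697 / 13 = 53.62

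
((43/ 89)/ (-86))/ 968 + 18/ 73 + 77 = 971622183/ 12578192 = 77.25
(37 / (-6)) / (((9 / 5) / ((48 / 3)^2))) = -23680 / 27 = -877.04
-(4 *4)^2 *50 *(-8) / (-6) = -51200 / 3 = -17066.67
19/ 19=1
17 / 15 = 1.13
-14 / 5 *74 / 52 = -259 / 65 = -3.98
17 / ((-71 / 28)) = -476 / 71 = -6.70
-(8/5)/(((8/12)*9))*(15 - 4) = -44/15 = -2.93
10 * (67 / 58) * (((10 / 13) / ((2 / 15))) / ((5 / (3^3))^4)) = 106819641 / 1885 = 56668.24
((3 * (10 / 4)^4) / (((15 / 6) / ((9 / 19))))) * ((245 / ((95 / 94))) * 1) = 7772625 / 1444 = 5382.70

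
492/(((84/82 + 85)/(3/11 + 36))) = 8048628/38797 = 207.45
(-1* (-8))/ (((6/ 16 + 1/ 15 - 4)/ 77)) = -10560/ 61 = -173.11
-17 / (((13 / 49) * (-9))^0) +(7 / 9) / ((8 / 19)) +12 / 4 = -875 / 72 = -12.15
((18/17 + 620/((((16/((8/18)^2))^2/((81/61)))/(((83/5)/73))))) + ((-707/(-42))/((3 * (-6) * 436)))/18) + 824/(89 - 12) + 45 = 280566472689163/4940547641568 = 56.79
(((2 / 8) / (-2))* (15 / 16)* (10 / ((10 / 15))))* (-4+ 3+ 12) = -19.34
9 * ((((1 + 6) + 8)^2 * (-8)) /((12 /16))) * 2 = -43200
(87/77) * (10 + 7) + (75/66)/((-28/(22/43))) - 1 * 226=-2739031/13244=-206.81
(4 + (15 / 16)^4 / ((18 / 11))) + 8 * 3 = 3731891 / 131072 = 28.47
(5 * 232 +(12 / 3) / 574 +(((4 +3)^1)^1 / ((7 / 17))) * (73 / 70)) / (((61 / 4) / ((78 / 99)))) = 175765252 / 2888655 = 60.85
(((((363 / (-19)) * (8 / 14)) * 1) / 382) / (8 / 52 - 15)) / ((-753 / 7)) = -3146 / 175799647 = -0.00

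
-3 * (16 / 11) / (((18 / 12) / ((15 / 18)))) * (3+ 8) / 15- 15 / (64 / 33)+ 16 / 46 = -121409 / 13248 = -9.16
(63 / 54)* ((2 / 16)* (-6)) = -7 / 8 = -0.88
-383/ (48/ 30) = -1915/ 8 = -239.38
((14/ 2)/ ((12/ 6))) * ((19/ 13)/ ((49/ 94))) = 893/ 91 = 9.81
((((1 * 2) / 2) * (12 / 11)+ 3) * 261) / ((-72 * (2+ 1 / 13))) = -1885 / 264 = -7.14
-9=-9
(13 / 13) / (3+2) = 1 / 5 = 0.20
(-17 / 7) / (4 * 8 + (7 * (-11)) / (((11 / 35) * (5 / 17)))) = 17 / 5607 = 0.00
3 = 3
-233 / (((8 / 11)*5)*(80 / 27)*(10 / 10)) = -69201 / 3200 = -21.63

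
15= 15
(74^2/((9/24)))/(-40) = -5476/15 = -365.07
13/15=0.87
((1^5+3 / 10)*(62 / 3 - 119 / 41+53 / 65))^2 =5516329984 / 9455625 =583.39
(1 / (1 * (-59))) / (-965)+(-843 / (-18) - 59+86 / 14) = -14404513 / 2391270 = -6.02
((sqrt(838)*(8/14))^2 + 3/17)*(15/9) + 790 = 1246.35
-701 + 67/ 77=-53910/ 77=-700.13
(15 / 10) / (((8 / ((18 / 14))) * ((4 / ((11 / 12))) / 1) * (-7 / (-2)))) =99 / 6272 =0.02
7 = 7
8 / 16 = 1 / 2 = 0.50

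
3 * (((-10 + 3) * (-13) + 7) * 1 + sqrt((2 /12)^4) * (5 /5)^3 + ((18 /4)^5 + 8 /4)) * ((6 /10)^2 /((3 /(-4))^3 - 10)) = -3361494 /16675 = -201.59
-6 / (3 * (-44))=1 / 22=0.05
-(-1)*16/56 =2/7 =0.29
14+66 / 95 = 1396 / 95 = 14.69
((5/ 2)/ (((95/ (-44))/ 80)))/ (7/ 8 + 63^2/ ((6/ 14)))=-2816/ 281561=-0.01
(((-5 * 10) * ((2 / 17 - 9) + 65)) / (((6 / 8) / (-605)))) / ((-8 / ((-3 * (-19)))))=-274155750 / 17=-16126808.82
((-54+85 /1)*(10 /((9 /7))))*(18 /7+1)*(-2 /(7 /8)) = -1968.25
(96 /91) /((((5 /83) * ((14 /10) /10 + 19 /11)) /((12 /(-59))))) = -10517760 /5513963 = -1.91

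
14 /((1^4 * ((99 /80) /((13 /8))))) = 1820 /99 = 18.38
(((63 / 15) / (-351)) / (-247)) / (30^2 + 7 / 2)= 14 / 261102465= 0.00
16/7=2.29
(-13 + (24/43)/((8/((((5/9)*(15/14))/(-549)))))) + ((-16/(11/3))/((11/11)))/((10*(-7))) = -235174309/18177390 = -12.94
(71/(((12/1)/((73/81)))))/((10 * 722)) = 5183/7017840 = 0.00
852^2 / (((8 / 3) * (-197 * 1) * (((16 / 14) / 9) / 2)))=-8574741 / 394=-21763.30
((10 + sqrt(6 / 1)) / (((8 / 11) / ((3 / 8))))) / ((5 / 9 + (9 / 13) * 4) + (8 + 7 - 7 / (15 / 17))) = 19305 * sqrt(6) / 389056 + 96525 / 194528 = 0.62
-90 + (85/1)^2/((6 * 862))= -458255/5172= -88.60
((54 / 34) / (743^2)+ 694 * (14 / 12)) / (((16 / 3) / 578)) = 193763955223 / 2208196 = 87747.63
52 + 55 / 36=1927 / 36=53.53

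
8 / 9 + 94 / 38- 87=-14302 / 171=-83.64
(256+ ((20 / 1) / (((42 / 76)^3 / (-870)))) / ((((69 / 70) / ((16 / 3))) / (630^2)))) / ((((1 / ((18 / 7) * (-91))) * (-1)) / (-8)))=9532451624177664 / 23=414454418442507.13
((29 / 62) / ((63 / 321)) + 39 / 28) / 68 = 9833 / 177072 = 0.06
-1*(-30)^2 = -900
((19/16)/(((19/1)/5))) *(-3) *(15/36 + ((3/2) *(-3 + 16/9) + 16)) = -875/64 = -13.67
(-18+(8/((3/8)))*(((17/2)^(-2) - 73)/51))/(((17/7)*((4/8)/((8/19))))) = -80112032/4760697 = -16.83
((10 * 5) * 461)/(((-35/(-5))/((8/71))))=184400/497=371.03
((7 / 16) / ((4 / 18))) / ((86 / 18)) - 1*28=-37961 / 1376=-27.59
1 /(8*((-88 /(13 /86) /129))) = -0.03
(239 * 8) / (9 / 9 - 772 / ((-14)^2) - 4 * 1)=-23422 / 85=-275.55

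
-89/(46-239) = 89/193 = 0.46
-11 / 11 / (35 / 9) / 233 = -9 / 8155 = -0.00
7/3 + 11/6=25/6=4.17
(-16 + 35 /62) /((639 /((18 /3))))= -319 /2201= -0.14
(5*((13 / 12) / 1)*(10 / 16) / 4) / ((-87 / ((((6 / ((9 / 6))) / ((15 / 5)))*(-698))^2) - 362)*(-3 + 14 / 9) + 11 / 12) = 118755975 / 73497666982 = 0.00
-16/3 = -5.33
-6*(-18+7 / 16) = 843 / 8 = 105.38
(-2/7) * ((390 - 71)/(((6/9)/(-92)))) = 88044/7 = 12577.71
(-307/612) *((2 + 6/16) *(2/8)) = -5833/19584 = -0.30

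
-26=-26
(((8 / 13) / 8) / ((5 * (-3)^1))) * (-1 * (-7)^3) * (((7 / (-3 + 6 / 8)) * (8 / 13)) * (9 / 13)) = 2.33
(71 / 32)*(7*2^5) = 497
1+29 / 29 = 2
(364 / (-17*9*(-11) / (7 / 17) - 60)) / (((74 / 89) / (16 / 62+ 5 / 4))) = 10601591 / 64670154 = 0.16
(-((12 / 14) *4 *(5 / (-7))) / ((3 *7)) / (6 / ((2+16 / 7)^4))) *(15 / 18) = 5.46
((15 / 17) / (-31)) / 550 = -0.00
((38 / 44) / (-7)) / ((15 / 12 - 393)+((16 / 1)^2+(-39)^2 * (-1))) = 38 / 510279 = 0.00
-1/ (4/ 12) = -3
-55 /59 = -0.93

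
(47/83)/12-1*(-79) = 78731/996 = 79.05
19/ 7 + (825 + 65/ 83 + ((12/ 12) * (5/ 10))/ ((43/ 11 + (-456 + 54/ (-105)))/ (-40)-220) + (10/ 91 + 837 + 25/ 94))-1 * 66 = 3650429399483687/ 2281702522554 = 1599.87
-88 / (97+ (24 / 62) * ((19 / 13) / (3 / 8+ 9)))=-886600 / 977883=-0.91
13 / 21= 0.62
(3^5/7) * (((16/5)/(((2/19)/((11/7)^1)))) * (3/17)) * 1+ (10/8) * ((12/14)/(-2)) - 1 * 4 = 4799987/16660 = 288.11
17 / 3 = 5.67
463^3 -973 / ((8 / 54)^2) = 1587336235 / 16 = 99208514.69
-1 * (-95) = 95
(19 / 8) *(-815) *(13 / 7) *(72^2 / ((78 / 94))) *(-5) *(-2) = -1572037200 / 7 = -224576742.86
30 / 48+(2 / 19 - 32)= -31.27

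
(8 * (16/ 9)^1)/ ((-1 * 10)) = -64/ 45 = -1.42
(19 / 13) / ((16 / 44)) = 4.02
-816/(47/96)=-78336/47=-1666.72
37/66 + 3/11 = 5/6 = 0.83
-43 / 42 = -1.02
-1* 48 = -48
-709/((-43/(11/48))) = 7799/2064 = 3.78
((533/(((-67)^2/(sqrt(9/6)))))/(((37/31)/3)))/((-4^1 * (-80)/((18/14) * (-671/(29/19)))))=-5687596629 * sqrt(6)/21578802560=-0.65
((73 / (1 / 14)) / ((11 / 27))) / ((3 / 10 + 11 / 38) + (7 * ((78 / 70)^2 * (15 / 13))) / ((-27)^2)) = 495450270 / 119141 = 4158.52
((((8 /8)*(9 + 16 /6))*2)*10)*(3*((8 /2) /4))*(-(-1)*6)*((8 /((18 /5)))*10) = 280000 /3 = 93333.33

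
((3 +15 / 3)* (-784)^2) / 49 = 100352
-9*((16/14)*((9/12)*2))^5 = -2239488/16807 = -133.25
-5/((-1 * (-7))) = -5/7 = -0.71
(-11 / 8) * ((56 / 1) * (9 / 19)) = -693 / 19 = -36.47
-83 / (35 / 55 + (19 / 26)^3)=-16046888 / 198481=-80.85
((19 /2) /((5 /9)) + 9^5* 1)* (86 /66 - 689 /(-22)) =423897711 /220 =1926807.78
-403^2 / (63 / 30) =-77337.62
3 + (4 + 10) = 17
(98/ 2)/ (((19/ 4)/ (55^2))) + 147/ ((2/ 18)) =618037/ 19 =32528.26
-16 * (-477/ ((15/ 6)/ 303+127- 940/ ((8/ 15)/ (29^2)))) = -1156248/ 224543527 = -0.01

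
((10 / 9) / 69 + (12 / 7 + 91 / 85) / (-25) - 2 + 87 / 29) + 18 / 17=1066934 / 543375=1.96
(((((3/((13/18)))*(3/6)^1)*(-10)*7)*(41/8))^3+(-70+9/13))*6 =-174489108266523/70304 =-2481922910.03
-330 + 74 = -256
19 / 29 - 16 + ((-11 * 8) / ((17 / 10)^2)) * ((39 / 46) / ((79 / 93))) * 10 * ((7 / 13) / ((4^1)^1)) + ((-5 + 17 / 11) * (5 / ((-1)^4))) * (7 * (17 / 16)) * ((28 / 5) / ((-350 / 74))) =802776712239 / 8375552350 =95.85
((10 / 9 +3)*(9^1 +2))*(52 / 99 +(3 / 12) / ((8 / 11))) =101861 / 2592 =39.30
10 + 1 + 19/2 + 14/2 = 27.50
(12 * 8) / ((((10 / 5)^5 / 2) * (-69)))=-2 / 23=-0.09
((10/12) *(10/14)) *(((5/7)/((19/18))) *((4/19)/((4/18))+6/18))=9125/17689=0.52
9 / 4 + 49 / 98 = 11 / 4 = 2.75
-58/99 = -0.59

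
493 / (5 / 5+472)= 493 / 473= 1.04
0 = 0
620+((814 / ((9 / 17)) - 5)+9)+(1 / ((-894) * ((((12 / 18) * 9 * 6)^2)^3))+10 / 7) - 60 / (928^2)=24779918725046709281 / 11456357545156608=2162.98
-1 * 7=-7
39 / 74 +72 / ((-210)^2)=47923 / 90650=0.53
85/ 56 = 1.52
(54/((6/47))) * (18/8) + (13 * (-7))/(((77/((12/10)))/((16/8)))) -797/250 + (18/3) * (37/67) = 349720897/368500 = 949.04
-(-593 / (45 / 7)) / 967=4151 / 43515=0.10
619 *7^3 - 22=212295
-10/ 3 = -3.33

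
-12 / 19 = -0.63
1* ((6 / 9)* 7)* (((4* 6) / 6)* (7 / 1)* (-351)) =-45864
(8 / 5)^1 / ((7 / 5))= 8 / 7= 1.14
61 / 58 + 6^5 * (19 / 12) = 714157 / 58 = 12313.05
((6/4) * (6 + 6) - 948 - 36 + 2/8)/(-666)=3863/2664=1.45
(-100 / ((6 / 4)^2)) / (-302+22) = 10 / 63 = 0.16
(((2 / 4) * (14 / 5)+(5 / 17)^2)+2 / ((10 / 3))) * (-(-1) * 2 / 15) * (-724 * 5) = -291048 / 289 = -1007.09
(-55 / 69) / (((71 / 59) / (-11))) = 35695 / 4899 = 7.29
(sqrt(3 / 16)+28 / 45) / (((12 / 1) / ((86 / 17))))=43 * sqrt(3) / 408+602 / 2295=0.44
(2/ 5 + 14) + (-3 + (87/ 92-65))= -24221/ 460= -52.65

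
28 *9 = 252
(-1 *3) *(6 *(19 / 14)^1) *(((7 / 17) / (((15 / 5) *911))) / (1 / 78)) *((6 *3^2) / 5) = -240084 / 77435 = -3.10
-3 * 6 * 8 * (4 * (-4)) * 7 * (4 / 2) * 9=290304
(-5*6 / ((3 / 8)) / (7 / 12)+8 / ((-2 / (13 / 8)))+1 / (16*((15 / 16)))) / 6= -30151 / 1260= -23.93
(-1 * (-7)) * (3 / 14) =3 / 2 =1.50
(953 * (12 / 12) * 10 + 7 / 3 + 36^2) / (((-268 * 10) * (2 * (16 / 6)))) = -6497 / 8576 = -0.76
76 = 76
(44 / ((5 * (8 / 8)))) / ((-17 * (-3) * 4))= 11 / 255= 0.04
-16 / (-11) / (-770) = -8 / 4235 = -0.00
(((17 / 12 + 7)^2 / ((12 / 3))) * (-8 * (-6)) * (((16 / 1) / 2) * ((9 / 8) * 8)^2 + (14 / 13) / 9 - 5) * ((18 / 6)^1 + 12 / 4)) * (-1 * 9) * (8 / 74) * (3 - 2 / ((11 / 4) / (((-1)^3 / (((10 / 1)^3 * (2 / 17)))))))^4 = -717037947516001684349329 / 2750906640625000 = -260655137.08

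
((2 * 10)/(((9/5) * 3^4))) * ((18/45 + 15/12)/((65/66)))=242/1053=0.23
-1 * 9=-9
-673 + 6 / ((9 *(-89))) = -179693 / 267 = -673.01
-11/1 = -11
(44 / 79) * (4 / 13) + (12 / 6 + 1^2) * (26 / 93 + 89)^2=70801691251 / 2960841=23912.70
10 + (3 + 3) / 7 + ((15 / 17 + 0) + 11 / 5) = 8294 / 595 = 13.94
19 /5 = 3.80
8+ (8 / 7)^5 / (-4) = 126264 / 16807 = 7.51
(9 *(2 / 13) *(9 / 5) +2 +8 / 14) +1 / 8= 18887 / 3640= 5.19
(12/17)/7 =0.10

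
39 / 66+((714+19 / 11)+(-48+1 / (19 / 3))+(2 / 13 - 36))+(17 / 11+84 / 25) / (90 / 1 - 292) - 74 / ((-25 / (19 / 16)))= 34912463439 / 54883400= 636.12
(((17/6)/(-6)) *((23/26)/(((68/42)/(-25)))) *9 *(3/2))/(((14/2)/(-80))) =-25875/26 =-995.19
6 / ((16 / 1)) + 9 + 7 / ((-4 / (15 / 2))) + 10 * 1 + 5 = 45 / 4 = 11.25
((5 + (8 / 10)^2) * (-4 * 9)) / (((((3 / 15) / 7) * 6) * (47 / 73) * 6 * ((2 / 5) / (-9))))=13797 / 2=6898.50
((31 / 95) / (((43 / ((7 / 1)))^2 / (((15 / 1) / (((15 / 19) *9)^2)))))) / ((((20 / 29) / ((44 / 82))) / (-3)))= -9206659 / 1535132250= -0.01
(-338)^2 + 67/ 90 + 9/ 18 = 5141036/ 45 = 114245.24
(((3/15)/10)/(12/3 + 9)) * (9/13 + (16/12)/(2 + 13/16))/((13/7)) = 14329/14829750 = 0.00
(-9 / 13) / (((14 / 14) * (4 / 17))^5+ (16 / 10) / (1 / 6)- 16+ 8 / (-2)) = 0.07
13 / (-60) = -0.22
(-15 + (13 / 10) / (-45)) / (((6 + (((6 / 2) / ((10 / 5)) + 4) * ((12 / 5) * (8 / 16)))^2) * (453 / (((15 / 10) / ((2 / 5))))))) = -33815 / 13470408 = -0.00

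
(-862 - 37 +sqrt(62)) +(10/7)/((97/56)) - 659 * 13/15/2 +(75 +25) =-3153689/2910 +sqrt(62) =-1075.87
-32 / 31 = -1.03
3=3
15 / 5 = 3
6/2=3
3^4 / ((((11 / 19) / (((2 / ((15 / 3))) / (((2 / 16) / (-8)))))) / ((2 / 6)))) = -65664 / 55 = -1193.89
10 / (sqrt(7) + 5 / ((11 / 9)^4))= -2401490025 / 212172071 + 1071794405*sqrt(7) / 212172071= 2.05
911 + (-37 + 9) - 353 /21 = 18190 /21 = 866.19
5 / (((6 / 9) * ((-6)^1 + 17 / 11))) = -165 / 98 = -1.68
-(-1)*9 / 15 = 0.60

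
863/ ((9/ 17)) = 14671/ 9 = 1630.11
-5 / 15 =-0.33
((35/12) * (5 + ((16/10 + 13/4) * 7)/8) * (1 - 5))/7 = -493/32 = -15.41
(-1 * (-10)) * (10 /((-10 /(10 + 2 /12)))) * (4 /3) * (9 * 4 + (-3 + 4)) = -45140 /9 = -5015.56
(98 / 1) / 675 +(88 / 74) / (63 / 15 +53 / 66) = 15787526 / 41233725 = 0.38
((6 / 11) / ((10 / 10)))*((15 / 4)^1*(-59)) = -2655 / 22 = -120.68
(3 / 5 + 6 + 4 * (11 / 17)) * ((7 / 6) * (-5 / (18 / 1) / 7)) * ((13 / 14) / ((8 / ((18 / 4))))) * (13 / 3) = -131989 / 137088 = -0.96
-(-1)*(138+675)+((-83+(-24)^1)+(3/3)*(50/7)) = 4992/7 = 713.14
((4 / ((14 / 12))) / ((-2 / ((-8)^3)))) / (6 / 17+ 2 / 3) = 78336 / 91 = 860.84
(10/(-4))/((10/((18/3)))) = -1.50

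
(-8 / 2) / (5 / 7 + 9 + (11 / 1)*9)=-28 / 761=-0.04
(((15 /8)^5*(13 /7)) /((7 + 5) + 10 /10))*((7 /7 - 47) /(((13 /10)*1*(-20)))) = 17465625 /2981888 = 5.86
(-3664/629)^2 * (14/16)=11746784/395641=29.69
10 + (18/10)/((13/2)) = 668/65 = 10.28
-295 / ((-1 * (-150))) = -59 / 30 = -1.97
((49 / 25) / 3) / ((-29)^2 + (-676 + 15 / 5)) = 7 / 1800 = 0.00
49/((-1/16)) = -784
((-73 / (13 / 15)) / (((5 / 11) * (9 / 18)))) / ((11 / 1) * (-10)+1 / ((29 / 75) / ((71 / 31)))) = 4331382 / 1216345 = 3.56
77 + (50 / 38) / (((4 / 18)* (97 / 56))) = 148211 / 1843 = 80.42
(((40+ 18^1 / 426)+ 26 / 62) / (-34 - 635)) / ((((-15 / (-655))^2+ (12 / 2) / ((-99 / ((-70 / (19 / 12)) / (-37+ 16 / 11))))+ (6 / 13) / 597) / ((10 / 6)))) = 1.36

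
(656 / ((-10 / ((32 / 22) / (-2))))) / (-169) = -2624 / 9295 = -0.28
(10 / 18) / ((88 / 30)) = 25 / 132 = 0.19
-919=-919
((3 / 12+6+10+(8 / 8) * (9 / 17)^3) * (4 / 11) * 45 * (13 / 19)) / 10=37704537 / 2053634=18.36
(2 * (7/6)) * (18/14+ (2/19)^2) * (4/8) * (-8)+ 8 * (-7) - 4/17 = -1258184/18411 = -68.34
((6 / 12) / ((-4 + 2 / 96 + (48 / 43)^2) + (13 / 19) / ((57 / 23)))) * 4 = -21359648 / 26240357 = -0.81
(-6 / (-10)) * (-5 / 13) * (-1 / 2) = 3 / 26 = 0.12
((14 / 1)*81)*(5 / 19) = 298.42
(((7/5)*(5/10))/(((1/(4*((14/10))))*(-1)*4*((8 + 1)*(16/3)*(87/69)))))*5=-0.08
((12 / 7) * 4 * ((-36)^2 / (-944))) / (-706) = 1944 / 145789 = 0.01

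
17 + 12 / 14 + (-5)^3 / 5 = -50 / 7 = -7.14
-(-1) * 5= 5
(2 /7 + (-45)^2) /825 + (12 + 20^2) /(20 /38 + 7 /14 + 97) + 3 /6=12318293 /1720950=7.16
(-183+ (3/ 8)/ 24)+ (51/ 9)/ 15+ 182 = -1747/ 2880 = -0.61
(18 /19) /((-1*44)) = -0.02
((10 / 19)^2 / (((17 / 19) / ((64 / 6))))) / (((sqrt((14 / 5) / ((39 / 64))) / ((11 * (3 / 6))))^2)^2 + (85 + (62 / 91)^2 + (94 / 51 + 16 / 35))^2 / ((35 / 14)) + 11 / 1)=20481722481620400000 / 19177358870239068690187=0.00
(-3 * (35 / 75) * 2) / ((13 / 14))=-196 / 65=-3.02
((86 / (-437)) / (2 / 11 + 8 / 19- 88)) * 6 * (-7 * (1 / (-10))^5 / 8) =9933 / 84023600000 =0.00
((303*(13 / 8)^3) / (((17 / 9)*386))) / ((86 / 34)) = 5991219 / 8498176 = 0.71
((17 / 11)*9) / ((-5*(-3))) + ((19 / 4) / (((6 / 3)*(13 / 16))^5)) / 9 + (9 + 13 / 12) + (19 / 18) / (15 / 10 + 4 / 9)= 59695217303 / 5146120980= 11.60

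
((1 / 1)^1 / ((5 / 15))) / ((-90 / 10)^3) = -1 / 243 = -0.00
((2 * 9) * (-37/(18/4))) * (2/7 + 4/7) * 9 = -7992/7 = -1141.71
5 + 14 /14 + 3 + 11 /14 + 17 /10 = 402 /35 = 11.49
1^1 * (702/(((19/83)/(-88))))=-5127408/19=-269863.58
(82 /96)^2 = 1681 /2304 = 0.73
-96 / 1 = -96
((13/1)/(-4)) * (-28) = 91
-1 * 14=-14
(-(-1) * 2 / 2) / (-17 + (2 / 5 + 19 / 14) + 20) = 70 / 333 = 0.21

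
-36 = -36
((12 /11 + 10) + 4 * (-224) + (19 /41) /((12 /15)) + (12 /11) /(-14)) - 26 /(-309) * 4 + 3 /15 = -17244556433 /19510260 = -883.87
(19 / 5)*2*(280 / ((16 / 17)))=2261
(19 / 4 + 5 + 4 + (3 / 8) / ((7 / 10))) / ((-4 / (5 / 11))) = -125 / 77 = -1.62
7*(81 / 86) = 567 / 86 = 6.59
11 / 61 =0.18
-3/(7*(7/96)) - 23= -28.88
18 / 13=1.38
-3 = -3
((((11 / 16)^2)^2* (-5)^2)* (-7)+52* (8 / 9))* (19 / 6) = 79864619 / 3538944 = 22.57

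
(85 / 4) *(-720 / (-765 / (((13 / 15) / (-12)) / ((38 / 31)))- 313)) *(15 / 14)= -46244250 / 35745227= -1.29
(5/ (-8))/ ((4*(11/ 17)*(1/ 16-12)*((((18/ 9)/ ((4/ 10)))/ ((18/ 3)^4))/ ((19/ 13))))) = 209304/ 27313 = 7.66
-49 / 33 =-1.48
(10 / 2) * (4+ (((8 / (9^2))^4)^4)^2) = 235803691554771663430417457228250769454376803167204789901690900 / 11790184577738583171520872861412518665678211592275841109096961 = 20.00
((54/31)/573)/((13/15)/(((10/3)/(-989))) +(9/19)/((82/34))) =-701100/59257089713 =-0.00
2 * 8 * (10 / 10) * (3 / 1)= 48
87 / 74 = 1.18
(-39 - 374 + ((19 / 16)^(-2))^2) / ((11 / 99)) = -483813333 / 130321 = -3712.47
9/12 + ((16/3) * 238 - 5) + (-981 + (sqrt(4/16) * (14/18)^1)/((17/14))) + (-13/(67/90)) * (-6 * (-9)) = -27004475/41004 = -658.58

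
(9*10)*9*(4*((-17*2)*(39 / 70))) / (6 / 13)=-930852 / 7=-132978.86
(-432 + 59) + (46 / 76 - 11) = -14569 / 38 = -383.39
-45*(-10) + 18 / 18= 451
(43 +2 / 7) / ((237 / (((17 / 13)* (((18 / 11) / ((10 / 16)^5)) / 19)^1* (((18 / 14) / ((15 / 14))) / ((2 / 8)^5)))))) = 6222199652352 / 23476578125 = 265.04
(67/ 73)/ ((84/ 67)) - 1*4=-20039/ 6132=-3.27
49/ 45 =1.09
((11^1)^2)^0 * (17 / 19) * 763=12971 / 19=682.68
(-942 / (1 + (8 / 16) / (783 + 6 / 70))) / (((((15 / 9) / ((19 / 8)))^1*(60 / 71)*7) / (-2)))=4353616908 / 9598925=453.55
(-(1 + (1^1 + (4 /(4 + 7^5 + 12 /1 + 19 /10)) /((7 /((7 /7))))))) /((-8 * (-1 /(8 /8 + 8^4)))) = -1024.27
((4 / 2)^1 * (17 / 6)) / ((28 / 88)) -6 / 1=248 / 21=11.81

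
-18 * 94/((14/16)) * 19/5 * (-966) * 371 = 13167306432/5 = 2633461286.40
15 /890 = 3 /178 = 0.02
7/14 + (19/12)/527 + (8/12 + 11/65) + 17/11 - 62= -267300841/4521660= -59.12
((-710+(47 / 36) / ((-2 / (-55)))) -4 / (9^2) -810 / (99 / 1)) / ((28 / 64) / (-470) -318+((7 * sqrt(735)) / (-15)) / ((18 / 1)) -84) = 41462469142267980 / 24427972910299937 -168462378405440 * sqrt(15) / 219851756192699433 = 1.69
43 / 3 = 14.33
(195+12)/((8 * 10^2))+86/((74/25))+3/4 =889859/29600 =30.06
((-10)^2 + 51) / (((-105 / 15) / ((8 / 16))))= -151 / 14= -10.79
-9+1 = -8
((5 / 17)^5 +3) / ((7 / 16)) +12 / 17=75218900 / 9938999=7.57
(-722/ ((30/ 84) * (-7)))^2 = 2085136/ 25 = 83405.44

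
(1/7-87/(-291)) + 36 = 24744/679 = 36.44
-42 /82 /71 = -21 /2911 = -0.01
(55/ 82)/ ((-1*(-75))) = 11/ 1230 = 0.01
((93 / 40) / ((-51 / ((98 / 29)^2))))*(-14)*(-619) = -322509523 / 71485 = -4511.57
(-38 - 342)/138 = -190/69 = -2.75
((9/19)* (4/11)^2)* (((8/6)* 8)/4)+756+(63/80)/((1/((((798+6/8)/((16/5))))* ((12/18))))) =1044326541/1177088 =887.21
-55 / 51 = -1.08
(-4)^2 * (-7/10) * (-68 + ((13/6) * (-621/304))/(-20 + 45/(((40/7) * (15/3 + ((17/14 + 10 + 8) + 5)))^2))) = 19300398960892/25424659145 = 759.12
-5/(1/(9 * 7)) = -315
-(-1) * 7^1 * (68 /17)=28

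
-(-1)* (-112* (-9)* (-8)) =-8064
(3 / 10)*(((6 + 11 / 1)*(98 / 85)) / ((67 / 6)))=882 / 1675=0.53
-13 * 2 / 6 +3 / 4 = -43 / 12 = -3.58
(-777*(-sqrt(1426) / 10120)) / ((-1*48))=-259*sqrt(1426) / 161920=-0.06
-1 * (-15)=15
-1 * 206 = -206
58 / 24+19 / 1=257 / 12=21.42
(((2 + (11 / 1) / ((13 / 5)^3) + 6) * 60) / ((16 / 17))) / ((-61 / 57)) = -275452785 / 536068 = -513.84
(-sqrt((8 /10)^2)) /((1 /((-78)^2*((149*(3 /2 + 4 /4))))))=-1813032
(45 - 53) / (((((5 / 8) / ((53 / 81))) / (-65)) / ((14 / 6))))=308672 / 243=1270.26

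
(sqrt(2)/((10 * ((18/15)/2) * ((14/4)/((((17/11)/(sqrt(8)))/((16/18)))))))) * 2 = 51/616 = 0.08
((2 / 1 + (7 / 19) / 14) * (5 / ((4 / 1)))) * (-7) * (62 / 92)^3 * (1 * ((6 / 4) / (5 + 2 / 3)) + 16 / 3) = -30.38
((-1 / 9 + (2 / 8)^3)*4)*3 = -1.15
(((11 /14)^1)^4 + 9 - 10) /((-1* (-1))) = -23775 /38416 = -0.62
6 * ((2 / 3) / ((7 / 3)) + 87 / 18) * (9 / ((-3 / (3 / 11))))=-1935 / 77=-25.13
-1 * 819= -819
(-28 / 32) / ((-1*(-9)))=-7 / 72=-0.10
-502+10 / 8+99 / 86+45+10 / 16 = -156167 / 344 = -453.97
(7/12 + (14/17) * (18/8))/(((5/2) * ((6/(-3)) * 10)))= -497/10200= -0.05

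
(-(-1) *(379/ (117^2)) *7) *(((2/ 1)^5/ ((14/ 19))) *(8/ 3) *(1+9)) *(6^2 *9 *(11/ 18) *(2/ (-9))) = -405560320/ 41067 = -9875.58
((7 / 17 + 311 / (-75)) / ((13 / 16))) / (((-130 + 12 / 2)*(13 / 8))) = 0.02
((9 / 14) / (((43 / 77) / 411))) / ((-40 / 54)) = -1098603 / 1720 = -638.72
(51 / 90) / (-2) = -17 / 60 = -0.28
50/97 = 0.52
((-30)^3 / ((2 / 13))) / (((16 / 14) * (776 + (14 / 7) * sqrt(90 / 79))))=-2353498875 / 11892886 + 921375 * sqrt(790) / 47571544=-197.35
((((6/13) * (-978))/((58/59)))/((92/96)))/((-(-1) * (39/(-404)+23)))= -1678435776/80232763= -20.92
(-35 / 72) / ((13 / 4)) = -35 / 234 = -0.15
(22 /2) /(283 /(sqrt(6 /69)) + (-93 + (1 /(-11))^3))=0.01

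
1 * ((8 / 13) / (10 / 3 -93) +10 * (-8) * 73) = -20422504 / 3497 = -5840.01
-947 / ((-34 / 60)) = 28410 / 17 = 1671.18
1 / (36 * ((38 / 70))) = 0.05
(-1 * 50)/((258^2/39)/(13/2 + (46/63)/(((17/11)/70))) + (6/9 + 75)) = -23612550/56102243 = -0.42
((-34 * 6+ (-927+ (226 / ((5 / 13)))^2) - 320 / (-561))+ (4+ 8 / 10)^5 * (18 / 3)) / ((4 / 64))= 10082055496144 / 1753125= 5750905.10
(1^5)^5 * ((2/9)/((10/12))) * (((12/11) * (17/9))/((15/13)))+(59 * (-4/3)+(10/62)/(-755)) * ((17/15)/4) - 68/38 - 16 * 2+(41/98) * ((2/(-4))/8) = -57601113008363/1035463413600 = -55.63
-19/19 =-1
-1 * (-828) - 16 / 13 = 10748 / 13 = 826.77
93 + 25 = 118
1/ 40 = 0.02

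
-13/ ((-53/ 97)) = 1261/ 53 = 23.79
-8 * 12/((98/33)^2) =-26136/2401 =-10.89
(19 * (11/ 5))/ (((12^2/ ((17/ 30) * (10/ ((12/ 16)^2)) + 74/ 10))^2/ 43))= 50011585547/ 1889568000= 26.47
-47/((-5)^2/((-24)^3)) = 649728/25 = 25989.12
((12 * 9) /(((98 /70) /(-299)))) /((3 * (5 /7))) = -10764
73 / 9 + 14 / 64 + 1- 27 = -5089 / 288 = -17.67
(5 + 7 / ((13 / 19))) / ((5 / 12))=2376 / 65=36.55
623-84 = 539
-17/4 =-4.25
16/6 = 8/3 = 2.67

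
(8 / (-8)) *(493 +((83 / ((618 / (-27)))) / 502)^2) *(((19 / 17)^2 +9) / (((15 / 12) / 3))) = -12126.78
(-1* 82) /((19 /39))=-3198 /19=-168.32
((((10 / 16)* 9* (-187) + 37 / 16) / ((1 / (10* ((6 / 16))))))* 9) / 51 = -755685 / 1088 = -694.56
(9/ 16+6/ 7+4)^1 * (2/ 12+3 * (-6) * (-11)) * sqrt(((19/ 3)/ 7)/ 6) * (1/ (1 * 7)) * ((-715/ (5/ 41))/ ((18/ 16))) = -4231461949 * sqrt(266)/ 222264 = -310500.38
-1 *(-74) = 74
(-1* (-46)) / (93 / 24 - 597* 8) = -368 / 38177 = -0.01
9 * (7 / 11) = 63 / 11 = 5.73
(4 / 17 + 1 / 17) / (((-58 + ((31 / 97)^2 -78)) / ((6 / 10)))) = -9409 / 7245757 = -0.00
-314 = -314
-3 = -3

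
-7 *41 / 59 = -287 / 59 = -4.86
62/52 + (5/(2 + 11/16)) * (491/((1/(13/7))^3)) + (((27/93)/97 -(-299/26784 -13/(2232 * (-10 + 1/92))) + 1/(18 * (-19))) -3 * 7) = 5831.32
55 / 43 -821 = -819.72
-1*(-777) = 777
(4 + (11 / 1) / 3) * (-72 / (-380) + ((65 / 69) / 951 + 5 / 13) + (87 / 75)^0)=127643611 / 10570365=12.08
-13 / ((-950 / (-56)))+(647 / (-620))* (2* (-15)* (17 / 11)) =15425327 / 323950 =47.62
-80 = -80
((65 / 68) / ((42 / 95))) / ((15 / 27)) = 3705 / 952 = 3.89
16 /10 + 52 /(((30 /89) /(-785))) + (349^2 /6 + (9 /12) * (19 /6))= -12095423 /120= -100795.19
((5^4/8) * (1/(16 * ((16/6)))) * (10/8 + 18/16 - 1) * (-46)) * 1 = -474375/4096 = -115.81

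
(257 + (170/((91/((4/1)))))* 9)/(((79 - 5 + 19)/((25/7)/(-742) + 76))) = 298640347/1127098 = 264.96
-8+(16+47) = 55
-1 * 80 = -80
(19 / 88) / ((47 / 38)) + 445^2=409516061 / 2068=198025.17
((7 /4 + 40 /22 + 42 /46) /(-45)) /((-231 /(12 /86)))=907 /15078294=0.00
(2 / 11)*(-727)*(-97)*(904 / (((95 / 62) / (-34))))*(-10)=537533052032 / 209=2571928478.62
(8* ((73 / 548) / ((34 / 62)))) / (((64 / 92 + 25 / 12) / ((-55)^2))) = 3778757400 / 1786343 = 2115.36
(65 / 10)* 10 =65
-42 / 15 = -14 / 5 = -2.80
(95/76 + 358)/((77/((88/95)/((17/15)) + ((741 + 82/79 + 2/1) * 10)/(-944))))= -122265784161/3709559392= -32.96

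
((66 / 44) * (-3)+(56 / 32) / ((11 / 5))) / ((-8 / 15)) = 2445 / 352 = 6.95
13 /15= 0.87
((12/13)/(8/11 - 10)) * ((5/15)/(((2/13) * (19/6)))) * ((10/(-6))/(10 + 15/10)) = 220/22287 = 0.01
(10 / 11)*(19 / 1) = 190 / 11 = 17.27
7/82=0.09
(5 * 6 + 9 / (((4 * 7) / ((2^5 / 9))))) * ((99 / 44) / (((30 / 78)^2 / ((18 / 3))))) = 497367 / 175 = 2842.10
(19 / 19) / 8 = 1 / 8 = 0.12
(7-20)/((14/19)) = -247/14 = -17.64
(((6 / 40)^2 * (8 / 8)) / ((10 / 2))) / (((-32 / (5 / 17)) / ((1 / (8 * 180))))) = -0.00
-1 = -1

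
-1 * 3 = -3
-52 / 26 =-2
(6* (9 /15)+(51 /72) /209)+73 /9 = 881399 /75240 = 11.71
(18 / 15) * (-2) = -12 / 5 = -2.40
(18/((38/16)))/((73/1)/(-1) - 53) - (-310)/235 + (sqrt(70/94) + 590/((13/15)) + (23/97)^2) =sqrt(1645)/47 + 521524205067/764603567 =682.95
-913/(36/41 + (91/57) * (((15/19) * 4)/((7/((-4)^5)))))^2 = -200010545713/118872007288336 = -0.00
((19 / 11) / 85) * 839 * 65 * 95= 105278.80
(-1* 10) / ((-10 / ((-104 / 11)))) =-104 / 11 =-9.45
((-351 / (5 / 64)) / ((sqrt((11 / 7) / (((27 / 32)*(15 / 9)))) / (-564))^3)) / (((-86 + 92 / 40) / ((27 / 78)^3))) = -7724611852020*sqrt(770) / 633919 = -338133546.76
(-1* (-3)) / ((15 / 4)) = 4 / 5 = 0.80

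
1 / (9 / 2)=2 / 9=0.22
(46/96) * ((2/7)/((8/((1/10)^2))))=23/134400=0.00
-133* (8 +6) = -1862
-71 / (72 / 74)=-2627 / 36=-72.97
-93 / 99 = -31 / 33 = -0.94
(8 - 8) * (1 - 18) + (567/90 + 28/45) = 623/90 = 6.92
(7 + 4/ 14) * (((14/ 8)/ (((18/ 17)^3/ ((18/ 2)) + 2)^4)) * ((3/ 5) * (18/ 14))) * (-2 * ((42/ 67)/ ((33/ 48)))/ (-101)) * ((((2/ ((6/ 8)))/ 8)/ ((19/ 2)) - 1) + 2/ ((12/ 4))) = -13638603951311475249/ 5319156429377301359915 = -0.00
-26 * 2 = -52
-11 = -11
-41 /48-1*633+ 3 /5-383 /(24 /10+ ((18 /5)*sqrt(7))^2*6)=-57765953 /91120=-633.95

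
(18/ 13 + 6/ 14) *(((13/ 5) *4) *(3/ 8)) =7.07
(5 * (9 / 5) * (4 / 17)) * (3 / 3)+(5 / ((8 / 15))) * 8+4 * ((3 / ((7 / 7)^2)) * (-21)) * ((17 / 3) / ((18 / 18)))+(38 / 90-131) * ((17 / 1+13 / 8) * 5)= -4134347 / 306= -13510.94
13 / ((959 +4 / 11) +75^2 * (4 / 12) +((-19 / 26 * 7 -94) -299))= 3718 / 696767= 0.01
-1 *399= -399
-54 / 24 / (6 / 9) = -27 / 8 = -3.38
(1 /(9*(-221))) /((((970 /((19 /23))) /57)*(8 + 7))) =-0.00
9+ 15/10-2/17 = 353/34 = 10.38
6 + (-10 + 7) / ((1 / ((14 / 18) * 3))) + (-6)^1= -7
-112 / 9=-12.44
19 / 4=4.75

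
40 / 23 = 1.74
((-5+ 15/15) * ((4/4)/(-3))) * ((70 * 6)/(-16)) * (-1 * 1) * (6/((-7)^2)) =4.29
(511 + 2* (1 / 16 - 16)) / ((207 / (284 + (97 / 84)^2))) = 7717028729 / 11684736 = 660.44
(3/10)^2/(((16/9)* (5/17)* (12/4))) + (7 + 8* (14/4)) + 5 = 40.06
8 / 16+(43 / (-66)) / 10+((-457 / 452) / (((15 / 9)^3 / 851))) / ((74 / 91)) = -850620841 / 3729000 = -228.11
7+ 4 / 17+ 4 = 191 / 17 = 11.24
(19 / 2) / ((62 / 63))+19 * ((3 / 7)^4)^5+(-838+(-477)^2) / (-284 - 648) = -134619925760174304407093 / 576339539467651483223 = -233.58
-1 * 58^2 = -3364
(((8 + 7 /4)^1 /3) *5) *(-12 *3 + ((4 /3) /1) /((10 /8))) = -1703 /3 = -567.67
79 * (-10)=-790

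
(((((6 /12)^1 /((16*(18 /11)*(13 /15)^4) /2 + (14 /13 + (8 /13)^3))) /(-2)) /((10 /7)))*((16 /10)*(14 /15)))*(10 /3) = -8458450 /84432323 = -0.10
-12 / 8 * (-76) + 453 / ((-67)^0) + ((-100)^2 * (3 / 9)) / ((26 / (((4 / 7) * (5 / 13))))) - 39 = 1973872 / 3549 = 556.18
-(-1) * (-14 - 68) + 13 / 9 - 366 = -4019 / 9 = -446.56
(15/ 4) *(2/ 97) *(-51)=-765/ 194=-3.94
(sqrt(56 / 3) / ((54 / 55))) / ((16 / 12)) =55 * sqrt(42) / 108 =3.30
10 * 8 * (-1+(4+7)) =800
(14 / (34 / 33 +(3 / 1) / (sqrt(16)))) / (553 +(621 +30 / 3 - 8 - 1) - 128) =616 / 82015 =0.01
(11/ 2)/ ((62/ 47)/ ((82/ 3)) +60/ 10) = 21197/ 23310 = 0.91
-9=-9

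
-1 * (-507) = 507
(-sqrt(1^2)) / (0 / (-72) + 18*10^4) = -1 / 180000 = -0.00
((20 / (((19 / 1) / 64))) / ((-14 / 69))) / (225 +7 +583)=-8832 / 21679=-0.41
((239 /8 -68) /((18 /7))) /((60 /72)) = -427 /24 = -17.79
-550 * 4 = -2200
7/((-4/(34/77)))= -17/22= -0.77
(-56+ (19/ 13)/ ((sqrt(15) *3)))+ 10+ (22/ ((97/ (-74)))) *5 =-12602/ 97+ 19 *sqrt(15)/ 585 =-129.79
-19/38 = -1/2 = -0.50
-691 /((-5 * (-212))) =-691 /1060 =-0.65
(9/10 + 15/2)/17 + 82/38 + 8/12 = 3.32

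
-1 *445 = -445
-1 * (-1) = 1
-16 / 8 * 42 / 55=-84 / 55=-1.53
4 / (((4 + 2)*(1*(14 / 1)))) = 1 / 21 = 0.05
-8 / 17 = -0.47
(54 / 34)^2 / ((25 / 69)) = 50301 / 7225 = 6.96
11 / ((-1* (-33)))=1 / 3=0.33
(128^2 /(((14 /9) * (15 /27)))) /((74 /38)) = 12607488 /1295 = 9735.51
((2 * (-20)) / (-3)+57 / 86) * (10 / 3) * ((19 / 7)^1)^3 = 123839245 / 132741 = 932.94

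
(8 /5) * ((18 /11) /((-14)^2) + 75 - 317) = -1043468 /2695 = -387.19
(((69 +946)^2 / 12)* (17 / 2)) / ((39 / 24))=17513825 / 39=449072.44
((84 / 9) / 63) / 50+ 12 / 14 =4064 / 4725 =0.86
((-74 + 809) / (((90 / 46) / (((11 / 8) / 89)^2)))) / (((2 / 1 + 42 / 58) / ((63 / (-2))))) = -83047503 / 80097152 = -1.04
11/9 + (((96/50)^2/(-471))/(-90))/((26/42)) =70167439/57403125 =1.22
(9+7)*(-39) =-624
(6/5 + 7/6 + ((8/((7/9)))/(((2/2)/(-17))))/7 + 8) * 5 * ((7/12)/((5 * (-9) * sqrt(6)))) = 21481 * sqrt(6)/136080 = 0.39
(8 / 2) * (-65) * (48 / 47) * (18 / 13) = -17280 / 47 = -367.66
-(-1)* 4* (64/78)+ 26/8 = 1019/156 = 6.53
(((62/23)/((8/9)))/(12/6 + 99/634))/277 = 88443/17418314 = 0.01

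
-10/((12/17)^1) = -85/6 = -14.17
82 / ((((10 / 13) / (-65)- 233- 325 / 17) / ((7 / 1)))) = -824551 / 362184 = -2.28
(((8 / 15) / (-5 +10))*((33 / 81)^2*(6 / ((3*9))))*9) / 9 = 0.00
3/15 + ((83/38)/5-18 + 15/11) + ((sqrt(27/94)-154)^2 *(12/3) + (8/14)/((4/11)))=65220304159/687610-1848 *sqrt(282)/47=94190.44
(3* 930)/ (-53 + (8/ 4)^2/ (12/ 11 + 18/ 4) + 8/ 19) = -1304046/ 24241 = -53.80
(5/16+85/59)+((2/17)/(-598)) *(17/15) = 7421731/4233840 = 1.75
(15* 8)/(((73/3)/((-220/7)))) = -154.99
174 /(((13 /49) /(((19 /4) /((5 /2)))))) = 80997 /65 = 1246.11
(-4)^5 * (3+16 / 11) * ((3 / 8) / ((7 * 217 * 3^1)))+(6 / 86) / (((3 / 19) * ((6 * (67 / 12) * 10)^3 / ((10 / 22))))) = -41384988211 / 110252196725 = -0.38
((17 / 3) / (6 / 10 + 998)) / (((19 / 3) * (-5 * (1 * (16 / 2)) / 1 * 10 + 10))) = -17 / 7399626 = -0.00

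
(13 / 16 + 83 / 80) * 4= 37 / 5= 7.40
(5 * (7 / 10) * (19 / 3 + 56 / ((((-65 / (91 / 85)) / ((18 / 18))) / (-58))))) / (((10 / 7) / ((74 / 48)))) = 138301079 / 612000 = 225.98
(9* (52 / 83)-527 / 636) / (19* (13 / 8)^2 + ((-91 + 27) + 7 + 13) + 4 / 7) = 28437584 / 39868137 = 0.71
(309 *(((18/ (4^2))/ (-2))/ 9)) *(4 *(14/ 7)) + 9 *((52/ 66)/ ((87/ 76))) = -94619/ 638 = -148.31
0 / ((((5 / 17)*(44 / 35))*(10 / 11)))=0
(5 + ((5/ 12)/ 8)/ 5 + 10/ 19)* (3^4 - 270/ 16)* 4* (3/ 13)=272673/ 832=327.73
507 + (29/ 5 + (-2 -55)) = 455.80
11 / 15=0.73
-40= -40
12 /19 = 0.63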